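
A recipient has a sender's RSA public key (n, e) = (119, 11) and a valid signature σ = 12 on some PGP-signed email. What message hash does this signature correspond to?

Squares mod 119: σ^1≡12, σ^2≡25, σ^4≡30, σ^8≡67
11 = 8 + 2 + 1, so σ^11 ≡ 67·25·12 ≡ 108 (mod 119)

108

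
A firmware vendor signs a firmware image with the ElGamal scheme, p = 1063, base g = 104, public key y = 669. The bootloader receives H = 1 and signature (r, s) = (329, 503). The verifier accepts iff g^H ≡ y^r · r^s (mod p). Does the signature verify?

verifies

Left side g^H mod p:
104^1 mod 1063 = 104
Right side y^r · r^s mod p:
669^329 mod 1063 = 727
329^503 mod 1063 = 25
727·25 = 18175 ≡ 104 (mod 1063)
104 ≡ 104 (mod 1063), so the signature is genuine.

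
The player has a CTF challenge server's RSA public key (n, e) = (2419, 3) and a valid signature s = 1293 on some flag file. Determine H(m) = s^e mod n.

s^2 ≡ 1293^2 = 1671849 ≡ 320
3 = 2 + 1, so s^3 ≡ 320·1293 ≡ 111 (mod 2419)

111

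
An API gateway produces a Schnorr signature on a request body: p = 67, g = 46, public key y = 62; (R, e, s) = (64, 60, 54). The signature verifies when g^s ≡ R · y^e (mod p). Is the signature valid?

valid

g^s mod p:
Squares mod 67: 46^1≡46, 46^2≡39, 46^4≡47, 46^8≡65, 46^16≡4, 46^32≡16
54 = 32 + 16 + 4 + 2, so 46^54 ≡ 16·4·47·39 ≡ 62 (mod 67)
R · y^e mod p:
Squares mod 67: 62^1≡62, 62^2≡25, 62^4≡22, 62^8≡15, 62^16≡24, 62^32≡40
60 = 32 + 16 + 8 + 4, so 62^60 ≡ 40·24·15·22 ≡ 24 (mod 67)
64·24 = 1536 ≡ 62 (mod 67)
62 ≡ 62 (mod 67); signature holds.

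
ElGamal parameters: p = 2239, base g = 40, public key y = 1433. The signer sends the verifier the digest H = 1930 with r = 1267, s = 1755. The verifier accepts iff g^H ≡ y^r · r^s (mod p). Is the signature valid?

Left side g^H mod p:
40^2 = 1600
40^4 ≡ 1600^2 = 2560000 ≡ 823
40^8 ≡ 823^2 = 677329 ≡ 1151
40^16 ≡ 1151^2 = 1324801 ≡ 1552
40^32 ≡ 1552^2 = 2408704 ≡ 1779
40^64 ≡ 1779^2 = 3164841 ≡ 1134
40^128 ≡ 1134^2 = 1285956 ≡ 770
40^256 ≡ 770^2 = 592900 ≡ 1804
40^512 ≡ 1804^2 = 3254416 ≡ 1149
40^1024 ≡ 1149^2 = 1320201 ≡ 1430
1930 = 1024 + 512 + 256 + 128 + 8 + 2, so 40^1930 ≡ 1430·1149·1804·770·1151·1600 ≡ 580 (mod 2239)
Right side y^r · r^s mod p:
1433^2 = 2053489 ≡ 326
1433^4 ≡ 326^2 = 106276 ≡ 1043
1433^8 ≡ 1043^2 = 1087849 ≡ 1934
1433^16 ≡ 1934^2 = 3740356 ≡ 1226
1433^32 ≡ 1226^2 = 1503076 ≡ 707
1433^64 ≡ 707^2 = 499849 ≡ 552
1433^128 ≡ 552^2 = 304704 ≡ 200
1433^256 ≡ 200^2 = 40000 ≡ 1937
1433^512 ≡ 1937^2 = 3751969 ≡ 1644
1433^1024 ≡ 1644^2 = 2702736 ≡ 263
1267 = 1024 + 128 + 64 + 32 + 16 + 2 + 1, so 1433^1267 ≡ 263·200·552·707·1226·326·1433 ≡ 542 (mod 2239)
1267^2 = 1605289 ≡ 2165
1267^4 ≡ 2165^2 = 4687225 ≡ 998
1267^8 ≡ 998^2 = 996004 ≡ 1888
1267^16 ≡ 1888^2 = 3564544 ≡ 56
1267^32 ≡ 56^2 = 3136 ≡ 897
1267^64 ≡ 897^2 = 804609 ≡ 808
1267^128 ≡ 808^2 = 652864 ≡ 1315
1267^256 ≡ 1315^2 = 1729225 ≡ 717
1267^512 ≡ 717^2 = 514089 ≡ 1358
1267^1024 ≡ 1358^2 = 1844164 ≡ 1467
1755 = 1024 + 512 + 128 + 64 + 16 + 8 + 2 + 1, so 1267^1755 ≡ 1467·1358·1315·808·56·1888·2165·1267 ≡ 1565 (mod 2239)
542·1565 = 848230 ≡ 1888 (mod 2239)
580 ≠ 1888, so verification fails.

invalid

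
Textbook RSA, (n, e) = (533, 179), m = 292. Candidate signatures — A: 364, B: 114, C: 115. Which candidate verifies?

Candidate A: Squares mod 533: 364^1≡364, 364^2≡312, 364^4≡338, 364^8≡182, 364^16≡78, 364^32≡221, 364^64≡338, 364^128≡182; 179 = 128 + 32 + 16 + 2 + 1, so 364^179 ≡ 182·221·78·312·364 ≡ 377 (mod 533)
Candidate B: Squares mod 533: 114^1≡114, 114^2≡204, 114^4≡42, 114^8≡165, 114^16≡42, 114^32≡165, 114^64≡42, 114^128≡165; 179 = 128 + 32 + 16 + 2 + 1, so 114^179 ≡ 165·165·42·204·114 ≡ 173 (mod 533)
Candidate C: Squares mod 533: 115^1≡115, 115^2≡433, 115^4≡406, 115^8≡139, 115^16≡133, 115^32≡100, 115^64≡406, 115^128≡139; 179 = 128 + 32 + 16 + 2 + 1, so 115^179 ≡ 139·100·133·433·115 ≡ 292 (mod 533)
  → matches m = 292

C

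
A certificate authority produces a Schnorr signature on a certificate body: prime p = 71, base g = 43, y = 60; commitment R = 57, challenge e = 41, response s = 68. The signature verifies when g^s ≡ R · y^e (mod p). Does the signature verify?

g^s mod p:
Squares mod 71: 43^1≡43, 43^2≡3, 43^4≡9, 43^8≡10, 43^16≡29, 43^32≡60, 43^64≡50
68 = 64 + 4, so 43^68 ≡ 50·9 ≡ 24 (mod 71)
R · y^e mod p:
Squares mod 71: 60^1≡60, 60^2≡50, 60^4≡15, 60^8≡12, 60^16≡2, 60^32≡4
41 = 32 + 8 + 1, so 60^41 ≡ 4·12·60 ≡ 40 (mod 71)
57·40 = 2280 ≡ 8 (mod 71)
24 ≠ 8; the check fails.

does not verify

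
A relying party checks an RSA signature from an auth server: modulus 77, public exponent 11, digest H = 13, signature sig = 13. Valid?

yes

Squares mod 77: sig^1≡13, sig^2≡15, sig^4≡71, sig^8≡36
11 = 8 + 2 + 1, so sig^11 ≡ 36·15·13 ≡ 13 (mod 77)
13 = H, so the signature checks out.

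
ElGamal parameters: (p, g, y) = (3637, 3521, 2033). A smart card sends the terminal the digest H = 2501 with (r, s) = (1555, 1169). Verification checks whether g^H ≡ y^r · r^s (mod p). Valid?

Left side g^H mod p:
3521^2 = 12397441 ≡ 2545
3521^4 ≡ 2545^2 = 6477025 ≡ 3165
3521^8 ≡ 3165^2 = 10017225 ≡ 927
3521^16 ≡ 927^2 = 859329 ≡ 997
3521^32 ≡ 997^2 = 994009 ≡ 1108
3521^64 ≡ 1108^2 = 1227664 ≡ 1995
3521^128 ≡ 1995^2 = 3980025 ≡ 1147
3521^256 ≡ 1147^2 = 1315609 ≡ 2652
3521^512 ≡ 2652^2 = 7033104 ≡ 2783
3521^1024 ≡ 2783^2 = 7745089 ≡ 1916
3521^2048 ≡ 1916^2 = 3671056 ≡ 1323
2501 = 2048 + 256 + 128 + 64 + 4 + 1, so 3521^2501 ≡ 1323·2652·1147·1995·3165·3521 ≡ 2978 (mod 3637)
Right side y^r · r^s mod p:
2033^2 = 4133089 ≡ 1457
2033^4 ≡ 1457^2 = 2122849 ≡ 2478
2033^8 ≡ 2478^2 = 6140484 ≡ 1228
2033^16 ≡ 1228^2 = 1507984 ≡ 2266
2033^32 ≡ 2266^2 = 5134756 ≡ 2949
2033^64 ≡ 2949^2 = 8696601 ≡ 534
2033^128 ≡ 534^2 = 285156 ≡ 1470
2033^256 ≡ 1470^2 = 2160900 ≡ 522
2033^512 ≡ 522^2 = 272484 ≡ 3346
2033^1024 ≡ 3346^2 = 11195716 ≡ 1030
1555 = 1024 + 512 + 16 + 2 + 1, so 2033^1555 ≡ 1030·3346·2266·1457·2033 ≡ 2557 (mod 3637)
1555^2 = 2418025 ≡ 3057
1555^4 ≡ 3057^2 = 9345249 ≡ 1796
1555^8 ≡ 1796^2 = 3225616 ≡ 3234
1555^16 ≡ 3234^2 = 10458756 ≡ 2381
1555^32 ≡ 2381^2 = 5669161 ≡ 2715
1555^64 ≡ 2715^2 = 7371225 ≡ 2663
1555^128 ≡ 2663^2 = 7091569 ≡ 3056
1555^256 ≡ 3056^2 = 9339136 ≡ 2957
1555^512 ≡ 2957^2 = 8743849 ≡ 501
1555^1024 ≡ 501^2 = 251001 ≡ 48
1169 = 1024 + 128 + 16 + 1, so 1555^1169 ≡ 48·3056·2381·1555 ≡ 1260 (mod 3637)
2557·1260 = 3221820 ≡ 3075 (mod 3637)
2978 ≠ 3075, so verification fails.

no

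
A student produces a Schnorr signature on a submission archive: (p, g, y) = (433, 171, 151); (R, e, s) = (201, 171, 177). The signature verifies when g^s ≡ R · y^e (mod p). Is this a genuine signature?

g^s mod p:
171^2 = 29241 ≡ 230
171^4 ≡ 230^2 = 52900 ≡ 74
171^8 ≡ 74^2 = 5476 ≡ 280
171^16 ≡ 280^2 = 78400 ≡ 27
171^32 ≡ 27^2 = 729 ≡ 296
171^64 ≡ 296^2 = 87616 ≡ 150
171^128 ≡ 150^2 = 22500 ≡ 417
177 = 128 + 32 + 16 + 1, so 171^177 ≡ 417·296·27·171 ≡ 388 (mod 433)
R · y^e mod p:
151^2 = 22801 ≡ 285
151^4 ≡ 285^2 = 81225 ≡ 254
151^8 ≡ 254^2 = 64516 ≡ 432
151^16 ≡ 432^2 = 186624 ≡ 1
151^32 ≡ 1^2 = 1
151^64 ≡ 1^2 = 1
151^128 ≡ 1^2 = 1
171 = 128 + 32 + 8 + 2 + 1, so 151^171 ≡ 1·1·432·285·151 ≡ 265 (mod 433)
201·265 = 53265 ≡ 6 (mod 433)
388 ≠ 6; the check fails.

forged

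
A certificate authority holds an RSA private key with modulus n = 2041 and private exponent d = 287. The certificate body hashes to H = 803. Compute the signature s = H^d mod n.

H^2 ≡ 803^2 = 644809 ≡ 1894
H^4 ≡ 1894^2 = 3587236 ≡ 1199
H^8 ≡ 1199^2 = 1437601 ≡ 737
H^16 ≡ 737^2 = 543169 ≡ 263
H^32 ≡ 263^2 = 69169 ≡ 1816
H^64 ≡ 1816^2 = 3297856 ≡ 1641
H^128 ≡ 1641^2 = 2692881 ≡ 802
H^256 ≡ 802^2 = 643204 ≡ 289
287 = 256 + 16 + 8 + 4 + 2 + 1, so H^287 ≡ 289·263·737·1199·1894·803 ≡ 862 (mod 2041)

862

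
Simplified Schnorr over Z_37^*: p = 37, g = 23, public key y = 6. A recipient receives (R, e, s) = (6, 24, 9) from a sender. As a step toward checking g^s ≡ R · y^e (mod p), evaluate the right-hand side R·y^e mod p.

6^2 = 36
6^4 ≡ 36^2 = 1296 ≡ 1
6^8 ≡ 1^2 = 1
6^16 ≡ 1^2 = 1
24 = 16 + 8, so 6^24 ≡ 1·1 ≡ 1 (mod 37)
R · y^e ≡ 6·1 = 6 ≡ 6 (mod 37)

6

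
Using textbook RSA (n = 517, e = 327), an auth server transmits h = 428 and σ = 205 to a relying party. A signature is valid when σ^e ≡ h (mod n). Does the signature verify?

does not verify

σ^2 ≡ 205^2 = 42025 ≡ 148
σ^4 ≡ 148^2 = 21904 ≡ 190
σ^8 ≡ 190^2 = 36100 ≡ 427
σ^16 ≡ 427^2 = 182329 ≡ 345
σ^32 ≡ 345^2 = 119025 ≡ 115
σ^64 ≡ 115^2 = 13225 ≡ 300
σ^128 ≡ 300^2 = 90000 ≡ 42
σ^256 ≡ 42^2 = 1764 ≡ 213
327 = 256 + 64 + 4 + 2 + 1, so σ^327 ≡ 213·300·190·148·205 ≡ 457 (mod 517)
The recovered value 457 does not match the digest 428.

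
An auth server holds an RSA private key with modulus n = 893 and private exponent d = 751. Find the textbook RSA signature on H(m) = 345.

451

(H(m))^751 mod 893 = 451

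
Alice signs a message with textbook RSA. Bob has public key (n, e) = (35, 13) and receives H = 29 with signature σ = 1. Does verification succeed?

σ^13 mod 35 = 1
1 ≠ 29, so verification fails.

fails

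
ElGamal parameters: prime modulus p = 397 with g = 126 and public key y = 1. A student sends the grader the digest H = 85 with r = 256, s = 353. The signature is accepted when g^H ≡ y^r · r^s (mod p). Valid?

Left side g^H mod p:
126^2 = 15876 ≡ 393
126^4 ≡ 393^2 = 154449 ≡ 16
126^8 ≡ 16^2 = 256
126^16 ≡ 256^2 = 65536 ≡ 31
126^32 ≡ 31^2 = 961 ≡ 167
126^64 ≡ 167^2 = 27889 ≡ 99
85 = 64 + 16 + 4 + 1, so 126^85 ≡ 99·31·16·126 ≡ 256 (mod 397)
Right side y^r · r^s mod p:
1^2 = 1
1^4 ≡ 1^2 = 1
1^8 ≡ 1^2 = 1
1^16 ≡ 1^2 = 1
1^32 ≡ 1^2 = 1
1^64 ≡ 1^2 = 1
1^128 ≡ 1^2 = 1
1^256 ≡ 1^2 = 1
256^2 = 65536 ≡ 31
256^4 ≡ 31^2 = 961 ≡ 167
256^8 ≡ 167^2 = 27889 ≡ 99
256^16 ≡ 99^2 = 9801 ≡ 273
256^32 ≡ 273^2 = 74529 ≡ 290
256^64 ≡ 290^2 = 84100 ≡ 333
256^128 ≡ 333^2 = 110889 ≡ 126
256^256 ≡ 126^2 = 15876 ≡ 393
353 = 256 + 64 + 32 + 1, so 256^353 ≡ 393·333·290·256 ≡ 256 (mod 397)
1·256 = 256 ≡ 256 (mod 397)
256 ≡ 256 (mod 397), so the signature is genuine.

yes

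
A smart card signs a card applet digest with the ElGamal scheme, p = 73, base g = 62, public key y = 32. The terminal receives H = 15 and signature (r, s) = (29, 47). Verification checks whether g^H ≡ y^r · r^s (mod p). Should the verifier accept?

accept

Left side g^H mod p:
62^15 mod 73 = 66
Right side y^r · r^s mod p:
32^29 mod 73 = 2
29^47 mod 73 = 33
2·33 = 66 ≡ 66 (mod 73)
66 ≡ 66 (mod 73), so the signature is genuine.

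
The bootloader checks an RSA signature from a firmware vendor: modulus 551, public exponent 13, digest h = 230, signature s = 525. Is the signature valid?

invalid

s^2 ≡ 525^2 = 275625 ≡ 125
s^4 ≡ 125^2 = 15625 ≡ 197
s^8 ≡ 197^2 = 38809 ≡ 239
13 = 8 + 4 + 1, so s^13 ≡ 239·197·525 ≡ 164 (mod 551)
164 ≠ 230, so verification fails.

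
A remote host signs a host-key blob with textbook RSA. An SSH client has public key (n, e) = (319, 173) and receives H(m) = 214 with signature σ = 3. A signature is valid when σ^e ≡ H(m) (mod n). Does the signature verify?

Squares mod 319: σ^1≡3, σ^2≡9, σ^4≡81, σ^8≡181, σ^16≡223, σ^32≡284, σ^64≡268, σ^128≡49
173 = 128 + 32 + 8 + 4 + 1, so σ^173 ≡ 49·284·181·81·3 ≡ 214 (mod 319)
214 = H(m), so the signature checks out.

verifies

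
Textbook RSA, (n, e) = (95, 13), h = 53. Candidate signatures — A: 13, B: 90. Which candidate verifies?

Candidate A: 13^2 = 169 ≡ 74; 13^4 ≡ 74^2 = 5476 ≡ 61; 13^8 ≡ 61^2 = 3721 ≡ 16; 13 = 8 + 4 + 1, so 13^13 ≡ 16·61·13 ≡ 53 (mod 95)
  → matches h = 53
Candidate B: 90^2 = 8100 ≡ 25; 90^4 ≡ 25^2 = 625 ≡ 55; 90^8 ≡ 55^2 = 3025 ≡ 80; 13 = 8 + 4 + 1, so 90^13 ≡ 80·55·90 ≡ 40 (mod 95)

A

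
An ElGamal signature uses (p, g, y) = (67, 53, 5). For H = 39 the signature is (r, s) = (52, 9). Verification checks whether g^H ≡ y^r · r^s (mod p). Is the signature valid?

valid

Left side g^H mod p:
53^2 = 2809 ≡ 62
53^4 ≡ 62^2 = 3844 ≡ 25
53^8 ≡ 25^2 = 625 ≡ 22
53^16 ≡ 22^2 = 484 ≡ 15
53^32 ≡ 15^2 = 225 ≡ 24
39 = 32 + 4 + 2 + 1, so 53^39 ≡ 24·25·62·53 ≡ 58 (mod 67)
Right side y^r · r^s mod p:
5^2 = 25
5^4 ≡ 25^2 = 625 ≡ 22
5^8 ≡ 22^2 = 484 ≡ 15
5^16 ≡ 15^2 = 225 ≡ 24
5^32 ≡ 24^2 = 576 ≡ 40
52 = 32 + 16 + 4, so 5^52 ≡ 40·24·22 ≡ 15 (mod 67)
52^2 = 2704 ≡ 24
52^4 ≡ 24^2 = 576 ≡ 40
52^8 ≡ 40^2 = 1600 ≡ 59
9 = 8 + 1, so 52^9 ≡ 59·52 ≡ 53 (mod 67)
15·53 = 795 ≡ 58 (mod 67)
58 ≡ 58 (mod 67), so the signature is genuine.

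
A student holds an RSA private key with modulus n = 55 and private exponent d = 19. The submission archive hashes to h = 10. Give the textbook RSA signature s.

h^2 ≡ 10^2 = 100 ≡ 45
h^4 ≡ 45^2 = 2025 ≡ 45
h^8 ≡ 45^2 = 2025 ≡ 45
h^16 ≡ 45^2 = 2025 ≡ 45
19 = 16 + 2 + 1, so h^19 ≡ 45·45·10 ≡ 10 (mod 55)

10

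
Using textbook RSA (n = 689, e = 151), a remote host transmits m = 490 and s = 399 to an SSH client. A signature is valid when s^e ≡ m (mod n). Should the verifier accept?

s^151 mod 689 = 490
490 = m, so the signature checks out.

accept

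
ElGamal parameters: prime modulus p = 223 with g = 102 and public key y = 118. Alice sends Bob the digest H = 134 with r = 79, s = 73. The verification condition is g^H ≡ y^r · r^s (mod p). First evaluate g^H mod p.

Squares mod 223: 102^1≡102, 102^2≡146, 102^4≡131, 102^8≡213, 102^16≡100, 102^32≡188, 102^64≡110, 102^128≡58
134 = 128 + 4 + 2, so 102^134 ≡ 58·131·146 ≡ 106 (mod 223)

106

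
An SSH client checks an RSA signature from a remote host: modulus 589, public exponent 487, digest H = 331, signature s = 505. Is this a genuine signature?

s^2 ≡ 505^2 = 255025 ≡ 577
s^4 ≡ 577^2 = 332929 ≡ 144
s^8 ≡ 144^2 = 20736 ≡ 121
s^16 ≡ 121^2 = 14641 ≡ 505
s^32 ≡ 505^2 = 255025 ≡ 577
s^64 ≡ 577^2 = 332929 ≡ 144
s^128 ≡ 144^2 = 20736 ≡ 121
s^256 ≡ 121^2 = 14641 ≡ 505
487 = 256 + 128 + 64 + 32 + 4 + 2 + 1, so s^487 ≡ 505·121·144·577·144·577·505 ≡ 258 (mod 589)
258 ≠ 331, so verification fails.

forged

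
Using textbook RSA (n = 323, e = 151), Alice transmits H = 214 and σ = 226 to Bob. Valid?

yes

Squares mod 323: σ^1≡226, σ^2≡42, σ^4≡149, σ^8≡237, σ^16≡290, σ^32≡120, σ^64≡188, σ^128≡137
151 = 128 + 16 + 4 + 2 + 1, so σ^151 ≡ 137·290·149·42·226 ≡ 214 (mod 323)
σ^151 mod 323 = 214 matches H.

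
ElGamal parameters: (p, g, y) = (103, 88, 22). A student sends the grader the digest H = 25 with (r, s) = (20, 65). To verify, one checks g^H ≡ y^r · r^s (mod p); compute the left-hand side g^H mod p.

88^25 mod 103 = 40

40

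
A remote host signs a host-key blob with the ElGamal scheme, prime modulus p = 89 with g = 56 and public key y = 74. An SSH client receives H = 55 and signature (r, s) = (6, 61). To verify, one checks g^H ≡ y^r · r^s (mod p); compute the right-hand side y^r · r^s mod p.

52

74^2 = 5476 ≡ 47
74^4 ≡ 47^2 = 2209 ≡ 73
6 = 4 + 2, so 74^6 ≡ 73·47 ≡ 49 (mod 89)
6^2 = 36
6^4 ≡ 36^2 = 1296 ≡ 50
6^8 ≡ 50^2 = 2500 ≡ 8
6^16 ≡ 8^2 = 64
6^32 ≡ 64^2 = 4096 ≡ 2
61 = 32 + 16 + 8 + 4 + 1, so 6^61 ≡ 2·64·8·50·6 ≡ 61 (mod 89)
y^r · r^s ≡ 49·61 = 2989 ≡ 52 (mod 89)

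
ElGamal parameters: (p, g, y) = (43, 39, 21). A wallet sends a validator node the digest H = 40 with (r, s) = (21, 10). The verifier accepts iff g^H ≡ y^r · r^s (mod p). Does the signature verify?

does not verify

Left side g^H mod p:
Squares mod 43: 39^1≡39, 39^2≡16, 39^4≡41, 39^8≡4, 39^16≡16, 39^32≡41
40 = 32 + 8, so 39^40 ≡ 41·4 ≡ 35 (mod 43)
Right side y^r · r^s mod p:
Squares mod 43: 21^1≡21, 21^2≡11, 21^4≡35, 21^8≡21, 21^16≡11
21 = 16 + 4 + 1, so 21^21 ≡ 11·35·21 ≡ 1 (mod 43)
Squares mod 43: 21^1≡21, 21^2≡11, 21^4≡35, 21^8≡21
10 = 8 + 2, so 21^10 ≡ 21·11 ≡ 16 (mod 43)
1·16 = 16 ≡ 16 (mod 43)
35 ≠ 16, so verification fails.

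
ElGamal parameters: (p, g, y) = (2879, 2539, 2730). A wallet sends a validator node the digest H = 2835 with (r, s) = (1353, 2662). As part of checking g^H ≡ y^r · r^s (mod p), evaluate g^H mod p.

2539^2835 mod 2879 = 1277

1277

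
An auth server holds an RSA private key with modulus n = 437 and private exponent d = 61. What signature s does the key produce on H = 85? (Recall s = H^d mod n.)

H^61 mod 437 = 4

4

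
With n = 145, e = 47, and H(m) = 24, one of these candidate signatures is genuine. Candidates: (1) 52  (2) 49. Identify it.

Candidate 1: 52^2 = 2704 ≡ 94; 52^4 ≡ 94^2 = 8836 ≡ 136; 52^8 ≡ 136^2 = 18496 ≡ 81; 52^16 ≡ 81^2 = 6561 ≡ 36; 52^32 ≡ 36^2 = 1296 ≡ 136; 47 = 32 + 8 + 4 + 2 + 1, so 52^47 ≡ 136·81·136·94·52 ≡ 83 (mod 145)
Candidate 2: 49^2 = 2401 ≡ 81; 49^4 ≡ 81^2 = 6561 ≡ 36; 49^8 ≡ 36^2 = 1296 ≡ 136; 49^16 ≡ 136^2 = 18496 ≡ 81; 49^32 ≡ 81^2 = 6561 ≡ 36; 47 = 32 + 8 + 4 + 2 + 1, so 49^47 ≡ 36·136·36·81·49 ≡ 24 (mod 145)
  → matches H(m) = 24

2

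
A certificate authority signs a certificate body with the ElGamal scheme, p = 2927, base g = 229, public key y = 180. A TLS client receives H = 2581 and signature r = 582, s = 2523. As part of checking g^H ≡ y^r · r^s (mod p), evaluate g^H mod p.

40

229^2581 mod 2927 = 40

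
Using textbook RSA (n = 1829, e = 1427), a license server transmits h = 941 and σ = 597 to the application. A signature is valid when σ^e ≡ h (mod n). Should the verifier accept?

Squares mod 1829: σ^1≡597, σ^2≡1583, σ^4≡159, σ^8≡1504, σ^16≡1372, σ^32≡343, σ^64≡593, σ^128≡481, σ^256≡907, σ^512≡1428, σ^1024≡1678
1427 = 1024 + 256 + 128 + 16 + 2 + 1, so σ^1427 ≡ 1678·907·481·1372·1583·597 ≡ 1242 (mod 1829)
The recovered value 1242 does not match the digest 941.

reject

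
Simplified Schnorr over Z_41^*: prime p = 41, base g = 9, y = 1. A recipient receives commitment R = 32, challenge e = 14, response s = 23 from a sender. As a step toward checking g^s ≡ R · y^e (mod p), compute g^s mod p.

9^2 = 81 ≡ 40
9^4 ≡ 40^2 = 1600 ≡ 1
9^8 ≡ 1^2 = 1
9^16 ≡ 1^2 = 1
23 = 16 + 4 + 2 + 1, so 9^23 ≡ 1·1·40·9 ≡ 32 (mod 41)

32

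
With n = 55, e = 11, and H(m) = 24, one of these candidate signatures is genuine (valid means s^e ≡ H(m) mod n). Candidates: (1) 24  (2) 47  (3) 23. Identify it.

Candidate 1: Squares mod 55: 24^1≡24, 24^2≡26, 24^4≡16, 24^8≡36; 11 = 8 + 2 + 1, so 24^11 ≡ 36·26·24 ≡ 24 (mod 55)
  → matches H(m) = 24
Candidate 2: Squares mod 55: 47^1≡47, 47^2≡9, 47^4≡26, 47^8≡16; 11 = 8 + 2 + 1, so 47^11 ≡ 16·9·47 ≡ 3 (mod 55)
Candidate 3: Squares mod 55: 23^1≡23, 23^2≡34, 23^4≡1, 23^8≡1; 11 = 8 + 2 + 1, so 23^11 ≡ 1·34·23 ≡ 12 (mod 55)

1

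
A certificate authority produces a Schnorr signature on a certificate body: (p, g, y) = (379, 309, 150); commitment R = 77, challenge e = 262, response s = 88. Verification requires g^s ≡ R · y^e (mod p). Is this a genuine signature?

forged

g^s mod p:
Squares mod 379: 309^1≡309, 309^2≡352, 309^4≡350, 309^8≡83, 309^16≡67, 309^32≡320, 309^64≡70
88 = 64 + 16 + 8, so 309^88 ≡ 70·67·83 ≡ 37 (mod 379)
R · y^e mod p:
Squares mod 379: 150^1≡150, 150^2≡139, 150^4≡371, 150^8≡64, 150^16≡306, 150^32≡23, 150^64≡150, 150^128≡139, 150^256≡371
262 = 256 + 4 + 2, so 150^262 ≡ 371·371·139 ≡ 179 (mod 379)
77·179 = 13783 ≡ 139 (mod 379)
37 ≠ 139; the check fails.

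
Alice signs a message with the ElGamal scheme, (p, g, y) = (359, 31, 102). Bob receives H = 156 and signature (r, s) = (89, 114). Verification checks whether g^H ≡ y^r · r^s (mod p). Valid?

yes

Left side g^H mod p:
31^156 mod 359 = 176
Right side y^r · r^s mod p:
102^89 mod 359 = 51
89^114 mod 359 = 102
51·102 = 5202 ≡ 176 (mod 359)
176 ≡ 176 (mod 359), so the signature is genuine.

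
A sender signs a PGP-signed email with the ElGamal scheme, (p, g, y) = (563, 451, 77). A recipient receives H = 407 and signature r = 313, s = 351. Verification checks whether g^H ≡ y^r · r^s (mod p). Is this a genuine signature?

genuine

Left side g^H mod p:
Squares mod 563: 451^1≡451, 451^2≡158, 451^4≡192, 451^8≡269, 451^16≡297, 451^32≡381, 451^64≡470, 451^128≡204, 451^256≡517
407 = 256 + 128 + 16 + 4 + 2 + 1, so 451^407 ≡ 517·204·297·192·158·451 ≡ 184 (mod 563)
Right side y^r · r^s mod p:
Squares mod 563: 77^1≡77, 77^2≡299, 77^4≡447, 77^8≡507, 77^16≡321, 77^32≡12, 77^64≡144, 77^128≡468, 77^256≡17
313 = 256 + 32 + 16 + 8 + 1, so 77^313 ≡ 17·12·321·507·77 ≡ 12 (mod 563)
Squares mod 563: 313^1≡313, 313^2≡7, 313^4≡49, 313^8≡149, 313^16≡244, 313^32≡421, 313^64≡459, 313^128≡119, 313^256≡86
351 = 256 + 64 + 16 + 8 + 4 + 2 + 1, so 313^351 ≡ 86·459·244·149·49·7·313 ≡ 203 (mod 563)
12·203 = 2436 ≡ 184 (mod 563)
184 ≡ 184 (mod 563), so the signature is genuine.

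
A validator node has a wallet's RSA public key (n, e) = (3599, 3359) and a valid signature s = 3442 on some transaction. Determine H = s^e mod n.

s^2 ≡ 3442^2 = 11847364 ≡ 3055
s^4 ≡ 3055^2 = 9333025 ≡ 818
s^8 ≡ 818^2 = 669124 ≡ 3309
s^16 ≡ 3309^2 = 10949481 ≡ 1323
s^32 ≡ 1323^2 = 1750329 ≡ 1215
s^64 ≡ 1215^2 = 1476225 ≡ 635
s^128 ≡ 635^2 = 403225 ≡ 137
s^256 ≡ 137^2 = 18769 ≡ 774
s^512 ≡ 774^2 = 599076 ≡ 1642
s^1024 ≡ 1642^2 = 2696164 ≡ 513
s^2048 ≡ 513^2 = 263169 ≡ 442
3359 = 2048 + 1024 + 256 + 16 + 8 + 4 + 2 + 1, so s^3359 ≡ 442·513·774·1323·3309·818·3055·3442 ≡ 420 (mod 3599)

420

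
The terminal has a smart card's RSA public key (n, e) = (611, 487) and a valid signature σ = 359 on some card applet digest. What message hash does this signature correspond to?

σ^2 ≡ 359^2 = 128881 ≡ 571
σ^4 ≡ 571^2 = 326041 ≡ 378
σ^8 ≡ 378^2 = 142884 ≡ 521
σ^16 ≡ 521^2 = 271441 ≡ 157
σ^32 ≡ 157^2 = 24649 ≡ 209
σ^64 ≡ 209^2 = 43681 ≡ 300
σ^128 ≡ 300^2 = 90000 ≡ 183
σ^256 ≡ 183^2 = 33489 ≡ 495
487 = 256 + 128 + 64 + 32 + 4 + 2 + 1, so σ^487 ≡ 495·183·300·209·378·571·359 ≡ 421 (mod 611)

421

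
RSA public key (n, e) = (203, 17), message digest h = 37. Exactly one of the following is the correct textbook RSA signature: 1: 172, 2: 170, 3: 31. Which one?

Candidate 1: Squares mod 203: 172^1≡172, 172^2≡149, 172^4≡74, 172^8≡198, 172^16≡25; 17 = 16 + 1, so 172^17 ≡ 25·172 ≡ 37 (mod 203)
  → matches h = 37
Candidate 2: Squares mod 203: 170^1≡170, 170^2≡74, 170^4≡198, 170^8≡25, 170^16≡16; 17 = 16 + 1, so 170^17 ≡ 16·170 ≡ 81 (mod 203)
Candidate 3: Squares mod 203: 31^1≡31, 31^2≡149, 31^4≡74, 31^8≡198, 31^16≡25; 17 = 16 + 1, so 31^17 ≡ 25·31 ≡ 166 (mod 203)

1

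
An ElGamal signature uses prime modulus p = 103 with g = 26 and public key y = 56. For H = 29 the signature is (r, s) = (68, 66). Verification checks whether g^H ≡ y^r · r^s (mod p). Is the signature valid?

Left side g^H mod p:
Squares mod 103: 26^1≡26, 26^2≡58, 26^4≡68, 26^8≡92, 26^16≡18
29 = 16 + 8 + 4 + 1, so 26^29 ≡ 18·92·68·26 ≡ 33 (mod 103)
Right side y^r · r^s mod p:
Squares mod 103: 56^1≡56, 56^2≡46, 56^4≡56, 56^8≡46, 56^16≡56, 56^32≡46, 56^64≡56
68 = 64 + 4, so 56^68 ≡ 56·56 ≡ 46 (mod 103)
Squares mod 103: 68^1≡68, 68^2≡92, 68^4≡18, 68^8≡15, 68^16≡19, 68^32≡52, 68^64≡26
66 = 64 + 2, so 68^66 ≡ 26·92 ≡ 23 (mod 103)
46·23 = 1058 ≡ 28 (mod 103)
33 ≠ 28, so verification fails.

invalid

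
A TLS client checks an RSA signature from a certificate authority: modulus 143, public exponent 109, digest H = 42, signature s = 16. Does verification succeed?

passes

Squares mod 143: s^1≡16, s^2≡113, s^4≡42, s^8≡48, s^16≡16, s^32≡113, s^64≡42
109 = 64 + 32 + 8 + 4 + 1, so s^109 ≡ 42·113·48·42·16 ≡ 42 (mod 143)
42 = H, so the signature checks out.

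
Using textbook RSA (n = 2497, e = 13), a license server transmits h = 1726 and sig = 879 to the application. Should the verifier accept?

Squares mod 2497: sig^1≡879, sig^2≡1068, sig^4≡1992, sig^8≡331
13 = 8 + 4 + 1, so sig^13 ≡ 331·1992·879 ≡ 1726 (mod 2497)
Since 1726 equals the digest 1726, verification succeeds.

accept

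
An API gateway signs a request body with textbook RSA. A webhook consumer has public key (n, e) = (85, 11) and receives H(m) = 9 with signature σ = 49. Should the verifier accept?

accept

Squares mod 85: σ^1≡49, σ^2≡21, σ^4≡16, σ^8≡1
11 = 8 + 2 + 1, so σ^11 ≡ 1·21·49 ≡ 9 (mod 85)
σ^11 mod 85 = 9 matches H(m).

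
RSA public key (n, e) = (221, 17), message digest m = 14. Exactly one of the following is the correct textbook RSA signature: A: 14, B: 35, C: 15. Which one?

A

Candidate A: Squares mod 221: 14^1≡14, 14^2≡196, 14^4≡183, 14^8≡118, 14^16≡1; 17 = 16 + 1, so 14^17 ≡ 1·14 ≡ 14 (mod 221)
  → matches m = 14
Candidate B: Squares mod 221: 35^1≡35, 35^2≡120, 35^4≡35, 35^8≡120, 35^16≡35; 17 = 16 + 1, so 35^17 ≡ 35·35 ≡ 120 (mod 221)
Candidate C: Squares mod 221: 15^1≡15, 15^2≡4, 15^4≡16, 15^8≡35, 15^16≡120; 17 = 16 + 1, so 15^17 ≡ 120·15 ≡ 32 (mod 221)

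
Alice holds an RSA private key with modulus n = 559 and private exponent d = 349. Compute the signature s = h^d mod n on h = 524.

199

h^2 ≡ 524^2 = 274576 ≡ 107
h^4 ≡ 107^2 = 11449 ≡ 269
h^8 ≡ 269^2 = 72361 ≡ 250
h^16 ≡ 250^2 = 62500 ≡ 451
h^32 ≡ 451^2 = 203401 ≡ 484
h^64 ≡ 484^2 = 234256 ≡ 35
h^128 ≡ 35^2 = 1225 ≡ 107
h^256 ≡ 107^2 = 11449 ≡ 269
349 = 256 + 64 + 16 + 8 + 4 + 1, so h^349 ≡ 269·35·451·250·269·524 ≡ 199 (mod 559)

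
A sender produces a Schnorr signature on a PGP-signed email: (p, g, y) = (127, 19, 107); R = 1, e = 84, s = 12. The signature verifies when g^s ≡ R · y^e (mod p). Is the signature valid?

g^s mod p:
19^2 = 361 ≡ 107
19^4 ≡ 107^2 = 11449 ≡ 19
19^8 ≡ 19^2 = 361 ≡ 107
12 = 8 + 4, so 19^12 ≡ 107·19 ≡ 1 (mod 127)
R · y^e mod p:
107^2 = 11449 ≡ 19
107^4 ≡ 19^2 = 361 ≡ 107
107^8 ≡ 107^2 = 11449 ≡ 19
107^16 ≡ 19^2 = 361 ≡ 107
107^32 ≡ 107^2 = 11449 ≡ 19
107^64 ≡ 19^2 = 361 ≡ 107
84 = 64 + 16 + 4, so 107^84 ≡ 107·107·107 ≡ 1 (mod 127)
1·1 = 1 ≡ 1 (mod 127)
1 ≡ 1 (mod 127); signature holds.

valid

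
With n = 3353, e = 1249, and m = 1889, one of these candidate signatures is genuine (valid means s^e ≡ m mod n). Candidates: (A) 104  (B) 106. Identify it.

Candidate A: 104^2 = 10816 ≡ 757; 104^4 ≡ 757^2 = 573049 ≡ 3039; 104^8 ≡ 3039^2 = 9235521 ≡ 1359; 104^16 ≡ 1359^2 = 1846881 ≡ 2731; 104^32 ≡ 2731^2 = 7458361 ≡ 1289; 104^64 ≡ 1289^2 = 1661521 ≡ 1786; 104^128 ≡ 1786^2 = 3189796 ≡ 1093; 104^256 ≡ 1093^2 = 1194649 ≡ 981; 104^512 ≡ 981^2 = 962361 ≡ 50; 104^1024 ≡ 50^2 = 2500; 1249 = 1024 + 128 + 64 + 32 + 1, so 104^1249 ≡ 2500·1093·1786·1289·104 ≡ 1889 (mod 3353)
  → matches m = 1889
Candidate B: 106^2 = 11236 ≡ 1177; 106^4 ≡ 1177^2 = 1385329 ≡ 540; 106^8 ≡ 540^2 = 291600 ≡ 3242; 106^16 ≡ 3242^2 = 10510564 ≡ 2262; 106^32 ≡ 2262^2 = 5116644 ≡ 3319; 106^64 ≡ 3319^2 = 11015761 ≡ 1156; 106^128 ≡ 1156^2 = 1336336 ≡ 1842; 106^256 ≡ 1842^2 = 3392964 ≡ 3081; 106^512 ≡ 3081^2 = 9492561 ≡ 218; 106^1024 ≡ 218^2 = 47524 ≡ 582; 1249 = 1024 + 128 + 64 + 32 + 1, so 106^1249 ≡ 582·1842·1156·3319·106 ≡ 645 (mod 3353)

A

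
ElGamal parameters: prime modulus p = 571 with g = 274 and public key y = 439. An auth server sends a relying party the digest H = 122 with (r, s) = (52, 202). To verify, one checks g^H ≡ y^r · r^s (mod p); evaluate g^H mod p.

9

274^2 = 75076 ≡ 275
274^4 ≡ 275^2 = 75625 ≡ 253
274^8 ≡ 253^2 = 64009 ≡ 57
274^16 ≡ 57^2 = 3249 ≡ 394
274^32 ≡ 394^2 = 155236 ≡ 495
274^64 ≡ 495^2 = 245025 ≡ 66
122 = 64 + 32 + 16 + 8 + 2, so 274^122 ≡ 66·495·394·57·275 ≡ 9 (mod 571)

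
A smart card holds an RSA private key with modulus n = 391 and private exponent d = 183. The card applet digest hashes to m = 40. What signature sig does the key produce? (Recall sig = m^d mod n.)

388

m^2 ≡ 40^2 = 1600 ≡ 36
m^4 ≡ 36^2 = 1296 ≡ 123
m^8 ≡ 123^2 = 15129 ≡ 271
m^16 ≡ 271^2 = 73441 ≡ 324
m^32 ≡ 324^2 = 104976 ≡ 188
m^64 ≡ 188^2 = 35344 ≡ 154
m^128 ≡ 154^2 = 23716 ≡ 256
183 = 128 + 32 + 16 + 4 + 2 + 1, so m^183 ≡ 256·188·324·123·36·40 ≡ 388 (mod 391)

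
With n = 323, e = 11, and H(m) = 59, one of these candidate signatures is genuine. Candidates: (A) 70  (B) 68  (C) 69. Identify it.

A

Candidate A: Squares mod 323: 70^1≡70, 70^2≡55, 70^4≡118, 70^8≡35; 11 = 8 + 2 + 1, so 70^11 ≡ 35·55·70 ≡ 59 (mod 323)
  → matches H(m) = 59
Candidate B: Squares mod 323: 68^1≡68, 68^2≡102, 68^4≡68, 68^8≡102; 11 = 8 + 2 + 1, so 68^11 ≡ 102·102·68 ≡ 102 (mod 323)
Candidate C: Squares mod 323: 69^1≡69, 69^2≡239, 69^4≡273, 69^8≡239; 11 = 8 + 2 + 1, so 69^11 ≡ 239·239·69 ≡ 103 (mod 323)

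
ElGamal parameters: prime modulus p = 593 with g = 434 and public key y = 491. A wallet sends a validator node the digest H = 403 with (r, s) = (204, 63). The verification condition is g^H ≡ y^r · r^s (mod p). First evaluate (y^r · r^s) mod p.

174

491^2 = 241081 ≡ 323
491^4 ≡ 323^2 = 104329 ≡ 554
491^8 ≡ 554^2 = 306916 ≡ 335
491^16 ≡ 335^2 = 112225 ≡ 148
491^32 ≡ 148^2 = 21904 ≡ 556
491^64 ≡ 556^2 = 309136 ≡ 183
491^128 ≡ 183^2 = 33489 ≡ 281
204 = 128 + 64 + 8 + 4, so 491^204 ≡ 281·183·335·554 ≡ 227 (mod 593)
204^2 = 41616 ≡ 106
204^4 ≡ 106^2 = 11236 ≡ 562
204^8 ≡ 562^2 = 315844 ≡ 368
204^16 ≡ 368^2 = 135424 ≡ 220
204^32 ≡ 220^2 = 48400 ≡ 367
63 = 32 + 16 + 8 + 4 + 2 + 1, so 204^63 ≡ 367·220·368·562·106·204 ≡ 262 (mod 593)
y^r · r^s ≡ 227·262 = 59474 ≡ 174 (mod 593)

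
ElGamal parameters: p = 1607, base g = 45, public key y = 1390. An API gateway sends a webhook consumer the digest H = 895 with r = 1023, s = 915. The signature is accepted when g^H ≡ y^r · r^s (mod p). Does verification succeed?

passes

Left side g^H mod p:
45^2 = 2025 ≡ 418
45^4 ≡ 418^2 = 174724 ≡ 1168
45^8 ≡ 1168^2 = 1364224 ≡ 1488
45^16 ≡ 1488^2 = 2214144 ≡ 1305
45^32 ≡ 1305^2 = 1703025 ≡ 1212
45^64 ≡ 1212^2 = 1468944 ≡ 146
45^128 ≡ 146^2 = 21316 ≡ 425
45^256 ≡ 425^2 = 180625 ≡ 641
45^512 ≡ 641^2 = 410881 ≡ 1096
895 = 512 + 256 + 64 + 32 + 16 + 8 + 4 + 2 + 1, so 45^895 ≡ 1096·641·146·1212·1305·1488·1168·418·45 ≡ 652 (mod 1607)
Right side y^r · r^s mod p:
1390^2 = 1932100 ≡ 486
1390^4 ≡ 486^2 = 236196 ≡ 1574
1390^8 ≡ 1574^2 = 2477476 ≡ 1089
1390^16 ≡ 1089^2 = 1185921 ≡ 1562
1390^32 ≡ 1562^2 = 2439844 ≡ 418
1390^64 ≡ 418^2 = 174724 ≡ 1168
1390^128 ≡ 1168^2 = 1364224 ≡ 1488
1390^256 ≡ 1488^2 = 2214144 ≡ 1305
1390^512 ≡ 1305^2 = 1703025 ≡ 1212
1023 = 512 + 256 + 128 + 64 + 32 + 16 + 8 + 4 + 2 + 1, so 1390^1023 ≡ 1212·1305·1488·1168·418·1562·1089·1574·486·1390 ≡ 1436 (mod 1607)
1023^2 = 1046529 ≡ 372
1023^4 ≡ 372^2 = 138384 ≡ 182
1023^8 ≡ 182^2 = 33124 ≡ 984
1023^16 ≡ 984^2 = 968256 ≡ 842
1023^32 ≡ 842^2 = 708964 ≡ 277
1023^64 ≡ 277^2 = 76729 ≡ 1200
1023^128 ≡ 1200^2 = 1440000 ≡ 128
1023^256 ≡ 128^2 = 16384 ≡ 314
1023^512 ≡ 314^2 = 98596 ≡ 569
915 = 512 + 256 + 128 + 16 + 2 + 1, so 1023^915 ≡ 569·314·128·842·372·1023 ≡ 748 (mod 1607)
1436·748 = 1074128 ≡ 652 (mod 1607)
652 ≡ 652 (mod 1607), so the signature is genuine.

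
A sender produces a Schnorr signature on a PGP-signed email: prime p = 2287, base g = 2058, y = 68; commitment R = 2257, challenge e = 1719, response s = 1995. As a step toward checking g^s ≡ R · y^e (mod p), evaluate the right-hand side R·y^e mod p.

Squares mod 2287: 68^1≡68, 68^2≡50, 68^4≡213, 68^8≡1916, 68^16≡421, 68^32≡1142, 68^64≡574, 68^128≡148, 68^256≡1321, 68^512≡60, 68^1024≡1313
1719 = 1024 + 512 + 128 + 32 + 16 + 4 + 2 + 1, so 68^1719 ≡ 1313·60·148·1142·421·213·50·68 ≡ 135 (mod 2287)
R · y^e ≡ 2257·135 = 304695 ≡ 524 (mod 2287)

524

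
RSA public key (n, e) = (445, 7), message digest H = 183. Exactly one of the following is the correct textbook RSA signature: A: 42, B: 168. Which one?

Candidate A: Squares mod 445: 42^1≡42, 42^2≡429, 42^4≡256; 7 = 4 + 2 + 1, so 42^7 ≡ 256·429·42 ≡ 183 (mod 445)
  → matches H = 183
Candidate B: Squares mod 445: 168^1≡168, 168^2≡189, 168^4≡121; 7 = 4 + 2 + 1, so 168^7 ≡ 121·189·168 ≡ 307 (mod 445)

A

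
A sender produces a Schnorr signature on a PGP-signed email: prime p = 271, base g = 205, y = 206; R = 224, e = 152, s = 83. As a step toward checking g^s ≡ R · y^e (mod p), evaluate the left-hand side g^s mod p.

205^2 = 42025 ≡ 20
205^4 ≡ 20^2 = 400 ≡ 129
205^8 ≡ 129^2 = 16641 ≡ 110
205^16 ≡ 110^2 = 12100 ≡ 176
205^32 ≡ 176^2 = 30976 ≡ 82
205^64 ≡ 82^2 = 6724 ≡ 220
83 = 64 + 16 + 2 + 1, so 205^83 ≡ 220·176·20·205 ≡ 200 (mod 271)

200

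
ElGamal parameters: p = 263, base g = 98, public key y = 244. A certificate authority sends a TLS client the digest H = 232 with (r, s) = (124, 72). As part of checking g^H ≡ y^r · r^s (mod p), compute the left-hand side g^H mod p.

Squares mod 263: 98^1≡98, 98^2≡136, 98^4≡86, 98^8≡32, 98^16≡235, 98^32≡258, 98^64≡25, 98^128≡99
232 = 128 + 64 + 32 + 8, so 98^232 ≡ 99·25·258·32 ≡ 78 (mod 263)

78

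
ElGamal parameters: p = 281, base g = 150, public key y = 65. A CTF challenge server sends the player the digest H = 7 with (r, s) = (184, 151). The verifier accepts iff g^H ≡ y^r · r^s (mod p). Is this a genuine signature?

genuine

Left side g^H mod p:
Squares mod 281: 150^1≡150, 150^2≡20, 150^4≡119
7 = 4 + 2 + 1, so 150^7 ≡ 119·20·150 ≡ 130 (mod 281)
Right side y^r · r^s mod p:
Squares mod 281: 65^1≡65, 65^2≡10, 65^4≡100, 65^8≡165, 65^16≡249, 65^32≡181, 65^64≡165, 65^128≡249
184 = 128 + 32 + 16 + 8, so 65^184 ≡ 249·181·249·165 ≡ 249 (mod 281)
Squares mod 281: 184^1≡184, 184^2≡136, 184^4≡231, 184^8≡252, 184^16≡279, 184^32≡4, 184^64≡16, 184^128≡256
151 = 128 + 16 + 4 + 2 + 1, so 184^151 ≡ 256·279·231·136·184 ≡ 154 (mod 281)
249·154 = 38346 ≡ 130 (mod 281)
130 ≡ 130 (mod 281), so the signature is genuine.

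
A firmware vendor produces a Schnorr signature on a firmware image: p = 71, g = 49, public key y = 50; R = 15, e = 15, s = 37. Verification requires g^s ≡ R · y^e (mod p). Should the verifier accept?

accept

g^s mod p:
49^2 = 2401 ≡ 58
49^4 ≡ 58^2 = 3364 ≡ 27
49^8 ≡ 27^2 = 729 ≡ 19
49^16 ≡ 19^2 = 361 ≡ 6
49^32 ≡ 6^2 = 36
37 = 32 + 4 + 1, so 49^37 ≡ 36·27·49 ≡ 58 (mod 71)
R · y^e mod p:
50^2 = 2500 ≡ 15
50^4 ≡ 15^2 = 225 ≡ 12
50^8 ≡ 12^2 = 144 ≡ 2
15 = 8 + 4 + 2 + 1, so 50^15 ≡ 2·12·15·50 ≡ 37 (mod 71)
15·37 = 555 ≡ 58 (mod 71)
58 ≡ 58 (mod 71); signature holds.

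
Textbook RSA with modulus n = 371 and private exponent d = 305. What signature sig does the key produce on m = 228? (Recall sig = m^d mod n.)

331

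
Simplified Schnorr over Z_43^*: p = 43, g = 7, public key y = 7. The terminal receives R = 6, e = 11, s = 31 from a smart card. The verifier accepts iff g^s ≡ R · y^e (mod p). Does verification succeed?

g^s mod p:
7^2 = 49 ≡ 6
7^4 ≡ 6^2 = 36
7^8 ≡ 36^2 = 1296 ≡ 6
7^16 ≡ 6^2 = 36
31 = 16 + 8 + 4 + 2 + 1, so 7^31 ≡ 36·6·36·6·7 ≡ 7 (mod 43)
R · y^e mod p:
7^2 = 49 ≡ 6
7^4 ≡ 6^2 = 36
7^8 ≡ 36^2 = 1296 ≡ 6
11 = 8 + 2 + 1, so 7^11 ≡ 6·6·7 ≡ 37 (mod 43)
6·37 = 222 ≡ 7 (mod 43)
7 ≡ 7 (mod 43); signature holds.

passes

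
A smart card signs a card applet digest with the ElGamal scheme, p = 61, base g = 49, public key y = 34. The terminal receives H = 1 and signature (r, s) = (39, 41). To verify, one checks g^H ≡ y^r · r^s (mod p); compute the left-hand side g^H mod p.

49^1 mod 61 = 49

49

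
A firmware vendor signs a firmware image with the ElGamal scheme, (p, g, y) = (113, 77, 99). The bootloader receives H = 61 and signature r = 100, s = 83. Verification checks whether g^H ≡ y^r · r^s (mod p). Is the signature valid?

valid

Left side g^H mod p:
Squares mod 113: 77^1≡77, 77^2≡53, 77^4≡97, 77^8≡30, 77^16≡109, 77^32≡16
61 = 32 + 16 + 8 + 4 + 1, so 77^61 ≡ 16·109·30·97·77 ≡ 11 (mod 113)
Right side y^r · r^s mod p:
Squares mod 113: 99^1≡99, 99^2≡83, 99^4≡109, 99^8≡16, 99^16≡30, 99^32≡109, 99^64≡16
100 = 64 + 32 + 4, so 99^100 ≡ 16·109·109 ≡ 30 (mod 113)
Squares mod 113: 100^1≡100, 100^2≡56, 100^4≡85, 100^8≡106, 100^16≡49, 100^32≡28, 100^64≡106
83 = 64 + 16 + 2 + 1, so 100^83 ≡ 106·49·56·100 ≡ 87 (mod 113)
30·87 = 2610 ≡ 11 (mod 113)
11 ≡ 11 (mod 113), so the signature is genuine.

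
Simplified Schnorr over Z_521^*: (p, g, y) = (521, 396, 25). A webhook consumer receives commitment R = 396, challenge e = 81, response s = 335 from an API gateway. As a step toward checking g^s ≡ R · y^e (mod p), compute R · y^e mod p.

25^2 = 625 ≡ 104
25^4 ≡ 104^2 = 10816 ≡ 396
25^8 ≡ 396^2 = 156816 ≡ 516
25^16 ≡ 516^2 = 266256 ≡ 25
25^32 ≡ 25^2 = 625 ≡ 104
25^64 ≡ 104^2 = 10816 ≡ 396
81 = 64 + 16 + 1, so 25^81 ≡ 396·25·25 ≡ 25 (mod 521)
R · y^e ≡ 396·25 = 9900 ≡ 1 (mod 521)

1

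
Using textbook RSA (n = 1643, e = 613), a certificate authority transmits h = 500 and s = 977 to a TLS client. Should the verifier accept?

accept

Squares mod 1643: s^1≡977, s^2≡1589, s^4≡1273, s^8≡531, s^16≡1008, s^32≡690, s^64≡1273, s^128≡531, s^256≡1008, s^512≡690
613 = 512 + 64 + 32 + 4 + 1, so s^613 ≡ 690·1273·690·1273·977 ≡ 500 (mod 1643)
Since 500 equals the digest 500, verification succeeds.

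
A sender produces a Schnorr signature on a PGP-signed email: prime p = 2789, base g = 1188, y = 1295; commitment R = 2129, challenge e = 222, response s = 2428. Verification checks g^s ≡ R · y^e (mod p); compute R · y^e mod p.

1552

1295^2 = 1677025 ≡ 836
1295^4 ≡ 836^2 = 698896 ≡ 1646
1295^8 ≡ 1646^2 = 2709316 ≡ 1197
1295^16 ≡ 1197^2 = 1432809 ≡ 2052
1295^32 ≡ 2052^2 = 4210704 ≡ 2103
1295^64 ≡ 2103^2 = 4422609 ≡ 2044
1295^128 ≡ 2044^2 = 4177936 ≡ 14
222 = 128 + 64 + 16 + 8 + 4 + 2, so 1295^222 ≡ 14·2044·2052·1197·1646·836 ≡ 285 (mod 2789)
R · y^e ≡ 2129·285 = 606765 ≡ 1552 (mod 2789)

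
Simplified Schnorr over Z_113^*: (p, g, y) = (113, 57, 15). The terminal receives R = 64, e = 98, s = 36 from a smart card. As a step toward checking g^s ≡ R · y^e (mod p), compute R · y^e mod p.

49

15^2 = 225 ≡ 112
15^4 ≡ 112^2 = 12544 ≡ 1
15^8 ≡ 1^2 = 1
15^16 ≡ 1^2 = 1
15^32 ≡ 1^2 = 1
15^64 ≡ 1^2 = 1
98 = 64 + 32 + 2, so 15^98 ≡ 1·1·112 ≡ 112 (mod 113)
R · y^e ≡ 64·112 = 7168 ≡ 49 (mod 113)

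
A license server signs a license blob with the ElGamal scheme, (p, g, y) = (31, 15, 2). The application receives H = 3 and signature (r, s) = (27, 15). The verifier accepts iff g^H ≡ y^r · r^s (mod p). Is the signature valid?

Left side g^H mod p:
15^2 = 225 ≡ 8
3 = 2 + 1, so 15^3 ≡ 8·15 ≡ 27 (mod 31)
Right side y^r · r^s mod p:
2^2 = 4
2^4 ≡ 4^2 = 16
2^8 ≡ 16^2 = 256 ≡ 8
2^16 ≡ 8^2 = 64 ≡ 2
27 = 16 + 8 + 2 + 1, so 2^27 ≡ 2·8·4·2 ≡ 4 (mod 31)
27^2 = 729 ≡ 16
27^4 ≡ 16^2 = 256 ≡ 8
27^8 ≡ 8^2 = 64 ≡ 2
15 = 8 + 4 + 2 + 1, so 27^15 ≡ 2·8·16·27 ≡ 30 (mod 31)
4·30 = 120 ≡ 27 (mod 31)
27 ≡ 27 (mod 31), so the signature is genuine.

valid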